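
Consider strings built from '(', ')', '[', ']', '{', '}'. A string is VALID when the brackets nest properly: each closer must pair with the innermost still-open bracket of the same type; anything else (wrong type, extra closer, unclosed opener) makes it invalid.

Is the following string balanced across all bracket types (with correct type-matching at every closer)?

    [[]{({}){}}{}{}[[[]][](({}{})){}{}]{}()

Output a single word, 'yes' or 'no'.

Answer: no

Derivation:
pos 0: push '['; stack = [
pos 1: push '['; stack = [[
pos 2: ']' matches '['; pop; stack = [
pos 3: push '{'; stack = [{
pos 4: push '('; stack = [{(
pos 5: push '{'; stack = [{({
pos 6: '}' matches '{'; pop; stack = [{(
pos 7: ')' matches '('; pop; stack = [{
pos 8: push '{'; stack = [{{
pos 9: '}' matches '{'; pop; stack = [{
pos 10: '}' matches '{'; pop; stack = [
pos 11: push '{'; stack = [{
pos 12: '}' matches '{'; pop; stack = [
pos 13: push '{'; stack = [{
pos 14: '}' matches '{'; pop; stack = [
pos 15: push '['; stack = [[
pos 16: push '['; stack = [[[
pos 17: push '['; stack = [[[[
pos 18: ']' matches '['; pop; stack = [[[
pos 19: ']' matches '['; pop; stack = [[
pos 20: push '['; stack = [[[
pos 21: ']' matches '['; pop; stack = [[
pos 22: push '('; stack = [[(
pos 23: push '('; stack = [[((
pos 24: push '{'; stack = [[(({
pos 25: '}' matches '{'; pop; stack = [[((
pos 26: push '{'; stack = [[(({
pos 27: '}' matches '{'; pop; stack = [[((
pos 28: ')' matches '('; pop; stack = [[(
pos 29: ')' matches '('; pop; stack = [[
pos 30: push '{'; stack = [[{
pos 31: '}' matches '{'; pop; stack = [[
pos 32: push '{'; stack = [[{
pos 33: '}' matches '{'; pop; stack = [[
pos 34: ']' matches '['; pop; stack = [
pos 35: push '{'; stack = [{
pos 36: '}' matches '{'; pop; stack = [
pos 37: push '('; stack = [(
pos 38: ')' matches '('; pop; stack = [
end: stack still non-empty ([) → INVALID
Verdict: unclosed openers at end: [ → no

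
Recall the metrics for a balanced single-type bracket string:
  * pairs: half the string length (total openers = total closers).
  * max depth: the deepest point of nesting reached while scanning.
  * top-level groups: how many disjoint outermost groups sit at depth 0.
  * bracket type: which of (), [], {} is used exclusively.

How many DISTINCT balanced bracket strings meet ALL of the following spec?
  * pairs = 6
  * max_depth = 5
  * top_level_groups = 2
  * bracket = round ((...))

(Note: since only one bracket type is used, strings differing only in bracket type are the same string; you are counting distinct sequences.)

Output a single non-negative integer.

Spec: pairs=6 depth=5 groups=2
Count(depth <= 5) = 42
Count(depth <= 4) = 40
Count(depth == 5) = 42 - 40 = 2

Answer: 2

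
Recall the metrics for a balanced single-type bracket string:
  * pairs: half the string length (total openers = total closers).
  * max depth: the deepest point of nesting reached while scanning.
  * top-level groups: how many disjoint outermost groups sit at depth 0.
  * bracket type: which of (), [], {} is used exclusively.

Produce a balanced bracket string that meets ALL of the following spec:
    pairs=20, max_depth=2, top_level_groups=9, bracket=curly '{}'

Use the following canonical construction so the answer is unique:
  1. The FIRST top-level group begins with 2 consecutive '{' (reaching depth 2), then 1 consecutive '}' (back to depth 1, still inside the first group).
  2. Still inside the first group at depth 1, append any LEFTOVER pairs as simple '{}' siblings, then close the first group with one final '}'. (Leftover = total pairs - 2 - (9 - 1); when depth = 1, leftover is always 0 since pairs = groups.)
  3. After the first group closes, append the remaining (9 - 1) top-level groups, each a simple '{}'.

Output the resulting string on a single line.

Answer: {{}{}{}{}{}{}{}{}{}{}{}}{}{}{}{}{}{}{}{}

Derivation:
Spec: pairs=20 depth=2 groups=9
Leftover pairs = 20 - 2 - (9-1) = 10
First group: deep chain of depth 2 + 10 sibling pairs
Remaining 8 groups: simple '{}' each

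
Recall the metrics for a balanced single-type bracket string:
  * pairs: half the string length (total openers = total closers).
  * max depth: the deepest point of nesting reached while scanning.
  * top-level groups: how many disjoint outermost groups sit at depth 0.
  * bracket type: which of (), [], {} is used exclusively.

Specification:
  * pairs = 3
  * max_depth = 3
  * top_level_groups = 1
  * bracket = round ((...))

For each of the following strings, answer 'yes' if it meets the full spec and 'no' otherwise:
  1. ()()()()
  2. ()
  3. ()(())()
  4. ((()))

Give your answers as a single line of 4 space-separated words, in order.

String 1 '()()()()': depth seq [1 0 1 0 1 0 1 0]
  -> pairs=4 depth=1 groups=4 -> no
String 2 '()': depth seq [1 0]
  -> pairs=1 depth=1 groups=1 -> no
String 3 '()(())()': depth seq [1 0 1 2 1 0 1 0]
  -> pairs=4 depth=2 groups=3 -> no
String 4 '((()))': depth seq [1 2 3 2 1 0]
  -> pairs=3 depth=3 groups=1 -> yes

Answer: no no no yes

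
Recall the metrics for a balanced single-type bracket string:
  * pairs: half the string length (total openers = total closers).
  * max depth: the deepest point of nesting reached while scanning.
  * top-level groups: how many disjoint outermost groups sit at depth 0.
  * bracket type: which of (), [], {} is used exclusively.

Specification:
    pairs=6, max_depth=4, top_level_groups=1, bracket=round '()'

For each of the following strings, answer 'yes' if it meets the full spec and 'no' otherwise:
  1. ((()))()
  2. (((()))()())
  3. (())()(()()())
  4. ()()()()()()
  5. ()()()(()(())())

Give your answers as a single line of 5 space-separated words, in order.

Answer: no yes no no no

Derivation:
String 1 '((()))()': depth seq [1 2 3 2 1 0 1 0]
  -> pairs=4 depth=3 groups=2 -> no
String 2 '(((()))()())': depth seq [1 2 3 4 3 2 1 2 1 2 1 0]
  -> pairs=6 depth=4 groups=1 -> yes
String 3 '(())()(()()())': depth seq [1 2 1 0 1 0 1 2 1 2 1 2 1 0]
  -> pairs=7 depth=2 groups=3 -> no
String 4 '()()()()()()': depth seq [1 0 1 0 1 0 1 0 1 0 1 0]
  -> pairs=6 depth=1 groups=6 -> no
String 5 '()()()(()(())())': depth seq [1 0 1 0 1 0 1 2 1 2 3 2 1 2 1 0]
  -> pairs=8 depth=3 groups=4 -> no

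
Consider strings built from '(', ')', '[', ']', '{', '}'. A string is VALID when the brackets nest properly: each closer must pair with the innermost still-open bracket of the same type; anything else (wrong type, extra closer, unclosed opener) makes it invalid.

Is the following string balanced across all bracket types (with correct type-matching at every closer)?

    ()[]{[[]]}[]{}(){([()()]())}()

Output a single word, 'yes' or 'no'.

Answer: yes

Derivation:
pos 0: push '('; stack = (
pos 1: ')' matches '('; pop; stack = (empty)
pos 2: push '['; stack = [
pos 3: ']' matches '['; pop; stack = (empty)
pos 4: push '{'; stack = {
pos 5: push '['; stack = {[
pos 6: push '['; stack = {[[
pos 7: ']' matches '['; pop; stack = {[
pos 8: ']' matches '['; pop; stack = {
pos 9: '}' matches '{'; pop; stack = (empty)
pos 10: push '['; stack = [
pos 11: ']' matches '['; pop; stack = (empty)
pos 12: push '{'; stack = {
pos 13: '}' matches '{'; pop; stack = (empty)
pos 14: push '('; stack = (
pos 15: ')' matches '('; pop; stack = (empty)
pos 16: push '{'; stack = {
pos 17: push '('; stack = {(
pos 18: push '['; stack = {([
pos 19: push '('; stack = {([(
pos 20: ')' matches '('; pop; stack = {([
pos 21: push '('; stack = {([(
pos 22: ')' matches '('; pop; stack = {([
pos 23: ']' matches '['; pop; stack = {(
pos 24: push '('; stack = {((
pos 25: ')' matches '('; pop; stack = {(
pos 26: ')' matches '('; pop; stack = {
pos 27: '}' matches '{'; pop; stack = (empty)
pos 28: push '('; stack = (
pos 29: ')' matches '('; pop; stack = (empty)
end: stack empty → VALID
Verdict: properly nested → yes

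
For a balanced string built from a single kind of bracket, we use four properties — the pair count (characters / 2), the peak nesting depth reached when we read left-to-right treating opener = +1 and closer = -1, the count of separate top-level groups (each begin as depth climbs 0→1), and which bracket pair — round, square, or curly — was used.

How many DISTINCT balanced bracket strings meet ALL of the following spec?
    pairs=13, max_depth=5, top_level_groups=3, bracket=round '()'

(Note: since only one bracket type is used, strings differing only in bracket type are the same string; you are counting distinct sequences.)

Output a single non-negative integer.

Spec: pairs=13 depth=5 groups=3
Count(depth <= 5) = 109497
Count(depth <= 4) = 61890
Count(depth == 5) = 109497 - 61890 = 47607

Answer: 47607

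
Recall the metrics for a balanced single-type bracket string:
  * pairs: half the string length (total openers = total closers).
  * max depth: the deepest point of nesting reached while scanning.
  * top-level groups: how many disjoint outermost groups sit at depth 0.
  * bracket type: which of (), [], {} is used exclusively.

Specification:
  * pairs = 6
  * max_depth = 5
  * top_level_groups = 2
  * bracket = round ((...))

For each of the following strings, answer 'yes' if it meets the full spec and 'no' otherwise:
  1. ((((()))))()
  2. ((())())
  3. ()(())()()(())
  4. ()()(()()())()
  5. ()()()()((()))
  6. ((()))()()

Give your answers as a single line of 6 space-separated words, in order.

String 1 '((((()))))()': depth seq [1 2 3 4 5 4 3 2 1 0 1 0]
  -> pairs=6 depth=5 groups=2 -> yes
String 2 '((())())': depth seq [1 2 3 2 1 2 1 0]
  -> pairs=4 depth=3 groups=1 -> no
String 3 '()(())()()(())': depth seq [1 0 1 2 1 0 1 0 1 0 1 2 1 0]
  -> pairs=7 depth=2 groups=5 -> no
String 4 '()()(()()())()': depth seq [1 0 1 0 1 2 1 2 1 2 1 0 1 0]
  -> pairs=7 depth=2 groups=4 -> no
String 5 '()()()()((()))': depth seq [1 0 1 0 1 0 1 0 1 2 3 2 1 0]
  -> pairs=7 depth=3 groups=5 -> no
String 6 '((()))()()': depth seq [1 2 3 2 1 0 1 0 1 0]
  -> pairs=5 depth=3 groups=3 -> no

Answer: yes no no no no no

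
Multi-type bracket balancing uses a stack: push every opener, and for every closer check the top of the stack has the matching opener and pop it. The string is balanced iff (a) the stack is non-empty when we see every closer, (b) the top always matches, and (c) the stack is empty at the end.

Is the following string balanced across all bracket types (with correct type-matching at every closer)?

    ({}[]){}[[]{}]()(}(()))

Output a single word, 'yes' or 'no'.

pos 0: push '('; stack = (
pos 1: push '{'; stack = ({
pos 2: '}' matches '{'; pop; stack = (
pos 3: push '['; stack = ([
pos 4: ']' matches '['; pop; stack = (
pos 5: ')' matches '('; pop; stack = (empty)
pos 6: push '{'; stack = {
pos 7: '}' matches '{'; pop; stack = (empty)
pos 8: push '['; stack = [
pos 9: push '['; stack = [[
pos 10: ']' matches '['; pop; stack = [
pos 11: push '{'; stack = [{
pos 12: '}' matches '{'; pop; stack = [
pos 13: ']' matches '['; pop; stack = (empty)
pos 14: push '('; stack = (
pos 15: ')' matches '('; pop; stack = (empty)
pos 16: push '('; stack = (
pos 17: saw closer '}' but top of stack is '(' (expected ')') → INVALID
Verdict: type mismatch at position 17: '}' closes '(' → no

Answer: no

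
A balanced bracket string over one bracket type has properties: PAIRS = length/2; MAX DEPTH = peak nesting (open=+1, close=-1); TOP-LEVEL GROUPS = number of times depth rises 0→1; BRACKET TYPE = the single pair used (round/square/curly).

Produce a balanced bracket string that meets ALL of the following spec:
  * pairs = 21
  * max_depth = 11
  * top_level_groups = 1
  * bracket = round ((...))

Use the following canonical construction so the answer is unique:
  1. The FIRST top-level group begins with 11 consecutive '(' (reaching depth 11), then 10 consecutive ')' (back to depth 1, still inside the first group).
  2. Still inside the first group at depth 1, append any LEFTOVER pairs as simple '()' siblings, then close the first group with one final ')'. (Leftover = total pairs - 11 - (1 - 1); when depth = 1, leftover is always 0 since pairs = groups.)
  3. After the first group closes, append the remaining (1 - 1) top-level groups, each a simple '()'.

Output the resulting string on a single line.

Answer: ((((((((((())))))))))()()()()()()()()()())

Derivation:
Spec: pairs=21 depth=11 groups=1
Leftover pairs = 21 - 11 - (1-1) = 10
First group: deep chain of depth 11 + 10 sibling pairs
Remaining 0 groups: simple '()' each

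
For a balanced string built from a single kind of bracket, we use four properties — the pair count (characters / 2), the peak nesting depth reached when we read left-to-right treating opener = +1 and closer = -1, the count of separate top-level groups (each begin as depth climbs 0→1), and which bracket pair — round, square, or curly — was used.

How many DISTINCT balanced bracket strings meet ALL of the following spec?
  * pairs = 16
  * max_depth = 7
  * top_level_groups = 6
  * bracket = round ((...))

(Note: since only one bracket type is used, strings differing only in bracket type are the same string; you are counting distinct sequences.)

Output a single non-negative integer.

Answer: 39750

Derivation:
Spec: pairs=16 depth=7 groups=6
Count(depth <= 7) = 1215435
Count(depth <= 6) = 1175685
Count(depth == 7) = 1215435 - 1175685 = 39750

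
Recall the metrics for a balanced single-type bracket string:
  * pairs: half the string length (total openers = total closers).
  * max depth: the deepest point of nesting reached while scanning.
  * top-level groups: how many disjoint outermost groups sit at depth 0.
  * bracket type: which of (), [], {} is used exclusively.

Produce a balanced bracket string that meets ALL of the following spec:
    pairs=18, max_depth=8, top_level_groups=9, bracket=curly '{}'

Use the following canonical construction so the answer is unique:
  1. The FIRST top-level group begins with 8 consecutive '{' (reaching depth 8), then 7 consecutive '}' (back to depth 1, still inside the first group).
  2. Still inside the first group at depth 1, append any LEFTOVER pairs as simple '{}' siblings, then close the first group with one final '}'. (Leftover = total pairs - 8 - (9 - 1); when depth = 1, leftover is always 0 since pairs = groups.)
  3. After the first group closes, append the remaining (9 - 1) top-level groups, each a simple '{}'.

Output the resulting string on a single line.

Spec: pairs=18 depth=8 groups=9
Leftover pairs = 18 - 8 - (9-1) = 2
First group: deep chain of depth 8 + 2 sibling pairs
Remaining 8 groups: simple '{}' each

Answer: {{{{{{{{}}}}}}}{}{}}{}{}{}{}{}{}{}{}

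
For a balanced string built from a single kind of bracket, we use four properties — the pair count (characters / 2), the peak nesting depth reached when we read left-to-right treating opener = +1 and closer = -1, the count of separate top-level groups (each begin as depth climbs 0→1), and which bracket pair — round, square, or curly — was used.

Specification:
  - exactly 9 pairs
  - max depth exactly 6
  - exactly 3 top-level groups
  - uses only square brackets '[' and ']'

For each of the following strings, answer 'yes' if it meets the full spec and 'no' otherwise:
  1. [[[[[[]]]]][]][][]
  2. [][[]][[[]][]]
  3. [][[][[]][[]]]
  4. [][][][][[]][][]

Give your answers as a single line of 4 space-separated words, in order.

Answer: yes no no no

Derivation:
String 1 '[[[[[[]]]]][]][][]': depth seq [1 2 3 4 5 6 5 4 3 2 1 2 1 0 1 0 1 0]
  -> pairs=9 depth=6 groups=3 -> yes
String 2 '[][[]][[[]][]]': depth seq [1 0 1 2 1 0 1 2 3 2 1 2 1 0]
  -> pairs=7 depth=3 groups=3 -> no
String 3 '[][[][[]][[]]]': depth seq [1 0 1 2 1 2 3 2 1 2 3 2 1 0]
  -> pairs=7 depth=3 groups=2 -> no
String 4 '[][][][][[]][][]': depth seq [1 0 1 0 1 0 1 0 1 2 1 0 1 0 1 0]
  -> pairs=8 depth=2 groups=7 -> no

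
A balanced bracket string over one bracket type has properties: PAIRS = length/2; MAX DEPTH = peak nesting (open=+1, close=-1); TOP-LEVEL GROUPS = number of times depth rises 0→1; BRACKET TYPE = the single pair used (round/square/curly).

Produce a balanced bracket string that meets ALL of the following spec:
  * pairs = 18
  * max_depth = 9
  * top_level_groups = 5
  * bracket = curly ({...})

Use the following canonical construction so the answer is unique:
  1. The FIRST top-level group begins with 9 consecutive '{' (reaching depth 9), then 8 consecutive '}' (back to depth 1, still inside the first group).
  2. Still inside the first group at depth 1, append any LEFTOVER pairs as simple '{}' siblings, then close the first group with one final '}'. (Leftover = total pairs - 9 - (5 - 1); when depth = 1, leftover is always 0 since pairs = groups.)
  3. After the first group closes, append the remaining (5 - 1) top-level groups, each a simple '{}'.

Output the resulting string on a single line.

Spec: pairs=18 depth=9 groups=5
Leftover pairs = 18 - 9 - (5-1) = 5
First group: deep chain of depth 9 + 5 sibling pairs
Remaining 4 groups: simple '{}' each

Answer: {{{{{{{{{}}}}}}}}{}{}{}{}{}}{}{}{}{}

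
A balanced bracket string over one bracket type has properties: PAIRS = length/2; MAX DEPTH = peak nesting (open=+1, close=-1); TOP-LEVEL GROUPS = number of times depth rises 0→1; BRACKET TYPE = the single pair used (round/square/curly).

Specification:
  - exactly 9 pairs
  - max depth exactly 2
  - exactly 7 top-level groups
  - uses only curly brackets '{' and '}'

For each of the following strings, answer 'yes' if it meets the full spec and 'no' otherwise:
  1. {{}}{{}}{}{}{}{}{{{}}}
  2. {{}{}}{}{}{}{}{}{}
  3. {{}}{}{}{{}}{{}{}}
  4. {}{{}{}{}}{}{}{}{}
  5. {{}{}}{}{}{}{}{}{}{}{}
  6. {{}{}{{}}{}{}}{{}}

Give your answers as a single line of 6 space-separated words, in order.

String 1 '{{}}{{}}{}{}{}{}{{{}}}': depth seq [1 2 1 0 1 2 1 0 1 0 1 0 1 0 1 0 1 2 3 2 1 0]
  -> pairs=11 depth=3 groups=7 -> no
String 2 '{{}{}}{}{}{}{}{}{}': depth seq [1 2 1 2 1 0 1 0 1 0 1 0 1 0 1 0 1 0]
  -> pairs=9 depth=2 groups=7 -> yes
String 3 '{{}}{}{}{{}}{{}{}}': depth seq [1 2 1 0 1 0 1 0 1 2 1 0 1 2 1 2 1 0]
  -> pairs=9 depth=2 groups=5 -> no
String 4 '{}{{}{}{}}{}{}{}{}': depth seq [1 0 1 2 1 2 1 2 1 0 1 0 1 0 1 0 1 0]
  -> pairs=9 depth=2 groups=6 -> no
String 5 '{{}{}}{}{}{}{}{}{}{}{}': depth seq [1 2 1 2 1 0 1 0 1 0 1 0 1 0 1 0 1 0 1 0 1 0]
  -> pairs=11 depth=2 groups=9 -> no
String 6 '{{}{}{{}}{}{}}{{}}': depth seq [1 2 1 2 1 2 3 2 1 2 1 2 1 0 1 2 1 0]
  -> pairs=9 depth=3 groups=2 -> no

Answer: no yes no no no no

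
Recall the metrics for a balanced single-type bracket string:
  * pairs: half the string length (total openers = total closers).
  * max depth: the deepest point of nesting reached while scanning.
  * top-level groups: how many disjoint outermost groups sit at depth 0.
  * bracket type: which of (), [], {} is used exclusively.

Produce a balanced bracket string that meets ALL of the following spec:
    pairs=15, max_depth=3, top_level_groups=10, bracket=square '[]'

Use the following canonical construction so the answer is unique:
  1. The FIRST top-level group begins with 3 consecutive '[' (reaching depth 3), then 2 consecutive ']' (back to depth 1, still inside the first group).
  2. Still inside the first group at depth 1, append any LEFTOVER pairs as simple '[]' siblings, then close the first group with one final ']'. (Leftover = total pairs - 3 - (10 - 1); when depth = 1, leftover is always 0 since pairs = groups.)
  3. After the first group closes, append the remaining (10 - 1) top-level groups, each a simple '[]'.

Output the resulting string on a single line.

Answer: [[[]][][][]][][][][][][][][][]

Derivation:
Spec: pairs=15 depth=3 groups=10
Leftover pairs = 15 - 3 - (10-1) = 3
First group: deep chain of depth 3 + 3 sibling pairs
Remaining 9 groups: simple '[]' each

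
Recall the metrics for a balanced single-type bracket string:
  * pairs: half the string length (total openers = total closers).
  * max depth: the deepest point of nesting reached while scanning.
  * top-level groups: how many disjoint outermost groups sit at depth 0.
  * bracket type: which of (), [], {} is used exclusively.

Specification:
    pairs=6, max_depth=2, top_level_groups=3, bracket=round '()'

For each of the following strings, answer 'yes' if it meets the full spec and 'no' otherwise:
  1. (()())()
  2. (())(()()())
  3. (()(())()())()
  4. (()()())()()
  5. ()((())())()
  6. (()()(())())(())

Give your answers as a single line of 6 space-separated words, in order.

Answer: no no no yes no no

Derivation:
String 1 '(()())()': depth seq [1 2 1 2 1 0 1 0]
  -> pairs=4 depth=2 groups=2 -> no
String 2 '(())(()()())': depth seq [1 2 1 0 1 2 1 2 1 2 1 0]
  -> pairs=6 depth=2 groups=2 -> no
String 3 '(()(())()())()': depth seq [1 2 1 2 3 2 1 2 1 2 1 0 1 0]
  -> pairs=7 depth=3 groups=2 -> no
String 4 '(()()())()()': depth seq [1 2 1 2 1 2 1 0 1 0 1 0]
  -> pairs=6 depth=2 groups=3 -> yes
String 5 '()((())())()': depth seq [1 0 1 2 3 2 1 2 1 0 1 0]
  -> pairs=6 depth=3 groups=3 -> no
String 6 '(()()(())())(())': depth seq [1 2 1 2 1 2 3 2 1 2 1 0 1 2 1 0]
  -> pairs=8 depth=3 groups=2 -> no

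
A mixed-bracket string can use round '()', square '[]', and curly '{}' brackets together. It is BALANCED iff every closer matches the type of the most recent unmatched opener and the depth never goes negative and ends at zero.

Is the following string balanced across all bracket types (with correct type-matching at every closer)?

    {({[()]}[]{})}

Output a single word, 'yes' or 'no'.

pos 0: push '{'; stack = {
pos 1: push '('; stack = {(
pos 2: push '{'; stack = {({
pos 3: push '['; stack = {({[
pos 4: push '('; stack = {({[(
pos 5: ')' matches '('; pop; stack = {({[
pos 6: ']' matches '['; pop; stack = {({
pos 7: '}' matches '{'; pop; stack = {(
pos 8: push '['; stack = {([
pos 9: ']' matches '['; pop; stack = {(
pos 10: push '{'; stack = {({
pos 11: '}' matches '{'; pop; stack = {(
pos 12: ')' matches '('; pop; stack = {
pos 13: '}' matches '{'; pop; stack = (empty)
end: stack empty → VALID
Verdict: properly nested → yes

Answer: yes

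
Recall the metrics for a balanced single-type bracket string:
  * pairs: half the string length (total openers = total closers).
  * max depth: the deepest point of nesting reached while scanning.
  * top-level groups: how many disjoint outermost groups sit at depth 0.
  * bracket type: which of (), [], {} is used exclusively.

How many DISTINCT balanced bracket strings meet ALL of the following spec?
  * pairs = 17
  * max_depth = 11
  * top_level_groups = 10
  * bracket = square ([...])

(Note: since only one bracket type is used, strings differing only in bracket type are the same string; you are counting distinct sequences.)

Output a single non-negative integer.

Spec: pairs=17 depth=11 groups=10
Count(depth <= 11) = 144210
Count(depth <= 10) = 144210
Count(depth == 11) = 144210 - 144210 = 0

Answer: 0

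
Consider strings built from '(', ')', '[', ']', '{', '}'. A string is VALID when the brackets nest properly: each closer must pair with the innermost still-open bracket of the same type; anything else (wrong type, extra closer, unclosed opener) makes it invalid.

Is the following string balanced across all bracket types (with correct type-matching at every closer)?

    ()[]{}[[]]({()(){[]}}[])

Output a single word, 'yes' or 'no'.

pos 0: push '('; stack = (
pos 1: ')' matches '('; pop; stack = (empty)
pos 2: push '['; stack = [
pos 3: ']' matches '['; pop; stack = (empty)
pos 4: push '{'; stack = {
pos 5: '}' matches '{'; pop; stack = (empty)
pos 6: push '['; stack = [
pos 7: push '['; stack = [[
pos 8: ']' matches '['; pop; stack = [
pos 9: ']' matches '['; pop; stack = (empty)
pos 10: push '('; stack = (
pos 11: push '{'; stack = ({
pos 12: push '('; stack = ({(
pos 13: ')' matches '('; pop; stack = ({
pos 14: push '('; stack = ({(
pos 15: ')' matches '('; pop; stack = ({
pos 16: push '{'; stack = ({{
pos 17: push '['; stack = ({{[
pos 18: ']' matches '['; pop; stack = ({{
pos 19: '}' matches '{'; pop; stack = ({
pos 20: '}' matches '{'; pop; stack = (
pos 21: push '['; stack = ([
pos 22: ']' matches '['; pop; stack = (
pos 23: ')' matches '('; pop; stack = (empty)
end: stack empty → VALID
Verdict: properly nested → yes

Answer: yes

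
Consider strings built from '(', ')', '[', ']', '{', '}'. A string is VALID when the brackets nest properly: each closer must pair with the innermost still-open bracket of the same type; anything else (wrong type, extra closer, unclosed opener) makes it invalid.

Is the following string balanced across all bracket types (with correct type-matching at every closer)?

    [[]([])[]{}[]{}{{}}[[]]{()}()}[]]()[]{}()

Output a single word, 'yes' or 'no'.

Answer: no

Derivation:
pos 0: push '['; stack = [
pos 1: push '['; stack = [[
pos 2: ']' matches '['; pop; stack = [
pos 3: push '('; stack = [(
pos 4: push '['; stack = [([
pos 5: ']' matches '['; pop; stack = [(
pos 6: ')' matches '('; pop; stack = [
pos 7: push '['; stack = [[
pos 8: ']' matches '['; pop; stack = [
pos 9: push '{'; stack = [{
pos 10: '}' matches '{'; pop; stack = [
pos 11: push '['; stack = [[
pos 12: ']' matches '['; pop; stack = [
pos 13: push '{'; stack = [{
pos 14: '}' matches '{'; pop; stack = [
pos 15: push '{'; stack = [{
pos 16: push '{'; stack = [{{
pos 17: '}' matches '{'; pop; stack = [{
pos 18: '}' matches '{'; pop; stack = [
pos 19: push '['; stack = [[
pos 20: push '['; stack = [[[
pos 21: ']' matches '['; pop; stack = [[
pos 22: ']' matches '['; pop; stack = [
pos 23: push '{'; stack = [{
pos 24: push '('; stack = [{(
pos 25: ')' matches '('; pop; stack = [{
pos 26: '}' matches '{'; pop; stack = [
pos 27: push '('; stack = [(
pos 28: ')' matches '('; pop; stack = [
pos 29: saw closer '}' but top of stack is '[' (expected ']') → INVALID
Verdict: type mismatch at position 29: '}' closes '[' → no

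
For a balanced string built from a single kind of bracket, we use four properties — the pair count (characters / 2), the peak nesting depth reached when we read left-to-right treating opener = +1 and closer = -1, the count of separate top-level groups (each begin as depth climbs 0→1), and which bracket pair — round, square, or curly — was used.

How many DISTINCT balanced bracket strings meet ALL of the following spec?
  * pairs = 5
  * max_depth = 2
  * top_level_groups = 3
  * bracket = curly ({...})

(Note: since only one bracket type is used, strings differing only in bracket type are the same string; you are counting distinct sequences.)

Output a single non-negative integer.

Spec: pairs=5 depth=2 groups=3
Count(depth <= 2) = 6
Count(depth <= 1) = 0
Count(depth == 2) = 6 - 0 = 6

Answer: 6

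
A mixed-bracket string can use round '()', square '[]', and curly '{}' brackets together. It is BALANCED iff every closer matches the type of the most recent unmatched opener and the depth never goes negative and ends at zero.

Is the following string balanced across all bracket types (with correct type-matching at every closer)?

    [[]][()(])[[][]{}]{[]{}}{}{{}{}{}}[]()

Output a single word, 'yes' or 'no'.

pos 0: push '['; stack = [
pos 1: push '['; stack = [[
pos 2: ']' matches '['; pop; stack = [
pos 3: ']' matches '['; pop; stack = (empty)
pos 4: push '['; stack = [
pos 5: push '('; stack = [(
pos 6: ')' matches '('; pop; stack = [
pos 7: push '('; stack = [(
pos 8: saw closer ']' but top of stack is '(' (expected ')') → INVALID
Verdict: type mismatch at position 8: ']' closes '(' → no

Answer: no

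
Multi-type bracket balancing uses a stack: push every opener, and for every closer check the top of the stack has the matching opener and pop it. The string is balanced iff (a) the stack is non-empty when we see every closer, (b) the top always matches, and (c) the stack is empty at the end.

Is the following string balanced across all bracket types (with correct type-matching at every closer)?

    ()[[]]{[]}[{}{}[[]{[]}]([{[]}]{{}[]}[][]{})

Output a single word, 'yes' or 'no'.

Answer: no

Derivation:
pos 0: push '('; stack = (
pos 1: ')' matches '('; pop; stack = (empty)
pos 2: push '['; stack = [
pos 3: push '['; stack = [[
pos 4: ']' matches '['; pop; stack = [
pos 5: ']' matches '['; pop; stack = (empty)
pos 6: push '{'; stack = {
pos 7: push '['; stack = {[
pos 8: ']' matches '['; pop; stack = {
pos 9: '}' matches '{'; pop; stack = (empty)
pos 10: push '['; stack = [
pos 11: push '{'; stack = [{
pos 12: '}' matches '{'; pop; stack = [
pos 13: push '{'; stack = [{
pos 14: '}' matches '{'; pop; stack = [
pos 15: push '['; stack = [[
pos 16: push '['; stack = [[[
pos 17: ']' matches '['; pop; stack = [[
pos 18: push '{'; stack = [[{
pos 19: push '['; stack = [[{[
pos 20: ']' matches '['; pop; stack = [[{
pos 21: '}' matches '{'; pop; stack = [[
pos 22: ']' matches '['; pop; stack = [
pos 23: push '('; stack = [(
pos 24: push '['; stack = [([
pos 25: push '{'; stack = [([{
pos 26: push '['; stack = [([{[
pos 27: ']' matches '['; pop; stack = [([{
pos 28: '}' matches '{'; pop; stack = [([
pos 29: ']' matches '['; pop; stack = [(
pos 30: push '{'; stack = [({
pos 31: push '{'; stack = [({{
pos 32: '}' matches '{'; pop; stack = [({
pos 33: push '['; stack = [({[
pos 34: ']' matches '['; pop; stack = [({
pos 35: '}' matches '{'; pop; stack = [(
pos 36: push '['; stack = [([
pos 37: ']' matches '['; pop; stack = [(
pos 38: push '['; stack = [([
pos 39: ']' matches '['; pop; stack = [(
pos 40: push '{'; stack = [({
pos 41: '}' matches '{'; pop; stack = [(
pos 42: ')' matches '('; pop; stack = [
end: stack still non-empty ([) → INVALID
Verdict: unclosed openers at end: [ → no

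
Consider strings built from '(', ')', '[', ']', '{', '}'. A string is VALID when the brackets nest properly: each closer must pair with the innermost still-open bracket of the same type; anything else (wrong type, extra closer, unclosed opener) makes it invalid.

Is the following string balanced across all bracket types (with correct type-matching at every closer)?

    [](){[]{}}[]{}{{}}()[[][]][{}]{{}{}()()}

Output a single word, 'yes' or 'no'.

Answer: yes

Derivation:
pos 0: push '['; stack = [
pos 1: ']' matches '['; pop; stack = (empty)
pos 2: push '('; stack = (
pos 3: ')' matches '('; pop; stack = (empty)
pos 4: push '{'; stack = {
pos 5: push '['; stack = {[
pos 6: ']' matches '['; pop; stack = {
pos 7: push '{'; stack = {{
pos 8: '}' matches '{'; pop; stack = {
pos 9: '}' matches '{'; pop; stack = (empty)
pos 10: push '['; stack = [
pos 11: ']' matches '['; pop; stack = (empty)
pos 12: push '{'; stack = {
pos 13: '}' matches '{'; pop; stack = (empty)
pos 14: push '{'; stack = {
pos 15: push '{'; stack = {{
pos 16: '}' matches '{'; pop; stack = {
pos 17: '}' matches '{'; pop; stack = (empty)
pos 18: push '('; stack = (
pos 19: ')' matches '('; pop; stack = (empty)
pos 20: push '['; stack = [
pos 21: push '['; stack = [[
pos 22: ']' matches '['; pop; stack = [
pos 23: push '['; stack = [[
pos 24: ']' matches '['; pop; stack = [
pos 25: ']' matches '['; pop; stack = (empty)
pos 26: push '['; stack = [
pos 27: push '{'; stack = [{
pos 28: '}' matches '{'; pop; stack = [
pos 29: ']' matches '['; pop; stack = (empty)
pos 30: push '{'; stack = {
pos 31: push '{'; stack = {{
pos 32: '}' matches '{'; pop; stack = {
pos 33: push '{'; stack = {{
pos 34: '}' matches '{'; pop; stack = {
pos 35: push '('; stack = {(
pos 36: ')' matches '('; pop; stack = {
pos 37: push '('; stack = {(
pos 38: ')' matches '('; pop; stack = {
pos 39: '}' matches '{'; pop; stack = (empty)
end: stack empty → VALID
Verdict: properly nested → yes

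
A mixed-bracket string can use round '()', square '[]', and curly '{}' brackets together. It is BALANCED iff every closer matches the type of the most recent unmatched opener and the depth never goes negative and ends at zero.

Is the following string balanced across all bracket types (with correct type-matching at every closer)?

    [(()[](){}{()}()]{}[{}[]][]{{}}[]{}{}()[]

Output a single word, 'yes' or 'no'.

pos 0: push '['; stack = [
pos 1: push '('; stack = [(
pos 2: push '('; stack = [((
pos 3: ')' matches '('; pop; stack = [(
pos 4: push '['; stack = [([
pos 5: ']' matches '['; pop; stack = [(
pos 6: push '('; stack = [((
pos 7: ')' matches '('; pop; stack = [(
pos 8: push '{'; stack = [({
pos 9: '}' matches '{'; pop; stack = [(
pos 10: push '{'; stack = [({
pos 11: push '('; stack = [({(
pos 12: ')' matches '('; pop; stack = [({
pos 13: '}' matches '{'; pop; stack = [(
pos 14: push '('; stack = [((
pos 15: ')' matches '('; pop; stack = [(
pos 16: saw closer ']' but top of stack is '(' (expected ')') → INVALID
Verdict: type mismatch at position 16: ']' closes '(' → no

Answer: no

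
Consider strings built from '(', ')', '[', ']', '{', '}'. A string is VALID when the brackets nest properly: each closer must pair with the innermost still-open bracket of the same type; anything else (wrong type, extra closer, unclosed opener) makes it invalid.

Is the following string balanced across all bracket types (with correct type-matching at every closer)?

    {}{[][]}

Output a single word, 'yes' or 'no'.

pos 0: push '{'; stack = {
pos 1: '}' matches '{'; pop; stack = (empty)
pos 2: push '{'; stack = {
pos 3: push '['; stack = {[
pos 4: ']' matches '['; pop; stack = {
pos 5: push '['; stack = {[
pos 6: ']' matches '['; pop; stack = {
pos 7: '}' matches '{'; pop; stack = (empty)
end: stack empty → VALID
Verdict: properly nested → yes

Answer: yes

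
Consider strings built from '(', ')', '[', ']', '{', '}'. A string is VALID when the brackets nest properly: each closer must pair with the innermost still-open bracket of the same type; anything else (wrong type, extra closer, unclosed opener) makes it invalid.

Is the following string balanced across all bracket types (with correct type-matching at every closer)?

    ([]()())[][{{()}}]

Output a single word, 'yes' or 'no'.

pos 0: push '('; stack = (
pos 1: push '['; stack = ([
pos 2: ']' matches '['; pop; stack = (
pos 3: push '('; stack = ((
pos 4: ')' matches '('; pop; stack = (
pos 5: push '('; stack = ((
pos 6: ')' matches '('; pop; stack = (
pos 7: ')' matches '('; pop; stack = (empty)
pos 8: push '['; stack = [
pos 9: ']' matches '['; pop; stack = (empty)
pos 10: push '['; stack = [
pos 11: push '{'; stack = [{
pos 12: push '{'; stack = [{{
pos 13: push '('; stack = [{{(
pos 14: ')' matches '('; pop; stack = [{{
pos 15: '}' matches '{'; pop; stack = [{
pos 16: '}' matches '{'; pop; stack = [
pos 17: ']' matches '['; pop; stack = (empty)
end: stack empty → VALID
Verdict: properly nested → yes

Answer: yes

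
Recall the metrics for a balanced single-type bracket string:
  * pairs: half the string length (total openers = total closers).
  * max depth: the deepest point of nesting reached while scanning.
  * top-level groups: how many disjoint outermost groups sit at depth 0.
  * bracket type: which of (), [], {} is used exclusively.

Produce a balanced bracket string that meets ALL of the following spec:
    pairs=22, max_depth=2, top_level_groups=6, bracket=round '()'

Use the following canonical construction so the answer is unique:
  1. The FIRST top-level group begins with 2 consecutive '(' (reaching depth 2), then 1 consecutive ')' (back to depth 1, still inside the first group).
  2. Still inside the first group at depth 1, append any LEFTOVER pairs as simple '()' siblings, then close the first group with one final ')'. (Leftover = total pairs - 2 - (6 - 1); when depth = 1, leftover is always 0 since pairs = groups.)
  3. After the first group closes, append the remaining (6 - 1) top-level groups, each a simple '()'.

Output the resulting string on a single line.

Spec: pairs=22 depth=2 groups=6
Leftover pairs = 22 - 2 - (6-1) = 15
First group: deep chain of depth 2 + 15 sibling pairs
Remaining 5 groups: simple '()' each

Answer: (()()()()()()()()()()()()()()()())()()()()()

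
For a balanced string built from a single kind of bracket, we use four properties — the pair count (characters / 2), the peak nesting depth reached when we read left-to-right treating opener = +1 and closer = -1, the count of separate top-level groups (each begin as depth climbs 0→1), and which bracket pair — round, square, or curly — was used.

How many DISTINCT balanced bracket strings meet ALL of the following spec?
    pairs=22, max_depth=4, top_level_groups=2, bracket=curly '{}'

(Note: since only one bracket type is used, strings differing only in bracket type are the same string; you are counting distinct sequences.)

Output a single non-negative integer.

Spec: pairs=22 depth=4 groups=2
Count(depth <= 4) = 474261691
Count(depth <= 3) = 6029312
Count(depth == 4) = 474261691 - 6029312 = 468232379

Answer: 468232379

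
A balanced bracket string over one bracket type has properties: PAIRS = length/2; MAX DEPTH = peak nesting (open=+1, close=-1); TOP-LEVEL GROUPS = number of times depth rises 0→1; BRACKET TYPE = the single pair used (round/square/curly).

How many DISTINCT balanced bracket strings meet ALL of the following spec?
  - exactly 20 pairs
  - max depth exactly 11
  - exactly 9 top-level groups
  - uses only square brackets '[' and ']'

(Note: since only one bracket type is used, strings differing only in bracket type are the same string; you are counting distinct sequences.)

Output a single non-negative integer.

Spec: pairs=20 depth=11 groups=9
Count(depth <= 11) = 24582276
Count(depth <= 10) = 24582033
Count(depth == 11) = 24582276 - 24582033 = 243

Answer: 243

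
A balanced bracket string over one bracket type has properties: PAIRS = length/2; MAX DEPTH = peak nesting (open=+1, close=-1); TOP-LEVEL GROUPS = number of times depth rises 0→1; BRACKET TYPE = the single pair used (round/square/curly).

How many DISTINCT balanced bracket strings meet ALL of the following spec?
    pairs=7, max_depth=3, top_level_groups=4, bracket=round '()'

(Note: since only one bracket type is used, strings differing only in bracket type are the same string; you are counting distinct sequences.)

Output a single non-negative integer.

Answer: 24

Derivation:
Spec: pairs=7 depth=3 groups=4
Count(depth <= 3) = 44
Count(depth <= 2) = 20
Count(depth == 3) = 44 - 20 = 24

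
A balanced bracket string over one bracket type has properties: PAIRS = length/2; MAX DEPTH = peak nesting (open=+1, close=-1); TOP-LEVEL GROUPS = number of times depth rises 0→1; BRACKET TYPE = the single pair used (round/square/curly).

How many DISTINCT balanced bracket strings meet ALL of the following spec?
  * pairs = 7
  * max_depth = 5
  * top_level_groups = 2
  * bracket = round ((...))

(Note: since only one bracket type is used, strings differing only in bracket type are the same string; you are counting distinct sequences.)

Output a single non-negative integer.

Spec: pairs=7 depth=5 groups=2
Count(depth <= 5) = 130
Count(depth <= 4) = 114
Count(depth == 5) = 130 - 114 = 16

Answer: 16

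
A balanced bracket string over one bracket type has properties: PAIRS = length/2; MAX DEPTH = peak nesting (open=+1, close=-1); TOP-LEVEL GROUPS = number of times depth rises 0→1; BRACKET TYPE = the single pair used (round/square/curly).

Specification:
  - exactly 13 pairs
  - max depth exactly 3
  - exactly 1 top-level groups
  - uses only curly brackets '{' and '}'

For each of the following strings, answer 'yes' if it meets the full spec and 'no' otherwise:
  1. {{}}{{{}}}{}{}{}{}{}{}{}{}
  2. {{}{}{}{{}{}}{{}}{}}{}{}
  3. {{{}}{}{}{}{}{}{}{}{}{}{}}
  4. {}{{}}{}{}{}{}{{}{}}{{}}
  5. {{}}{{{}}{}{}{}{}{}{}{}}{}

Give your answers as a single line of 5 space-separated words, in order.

String 1 '{{}}{{{}}}{}{}{}{}{}{}{}{}': depth seq [1 2 1 0 1 2 3 2 1 0 1 0 1 0 1 0 1 0 1 0 1 0 1 0 1 0]
  -> pairs=13 depth=3 groups=10 -> no
String 2 '{{}{}{}{{}{}}{{}}{}}{}{}': depth seq [1 2 1 2 1 2 1 2 3 2 3 2 1 2 3 2 1 2 1 0 1 0 1 0]
  -> pairs=12 depth=3 groups=3 -> no
String 3 '{{{}}{}{}{}{}{}{}{}{}{}{}}': depth seq [1 2 3 2 1 2 1 2 1 2 1 2 1 2 1 2 1 2 1 2 1 2 1 2 1 0]
  -> pairs=13 depth=3 groups=1 -> yes
String 4 '{}{{}}{}{}{}{}{{}{}}{{}}': depth seq [1 0 1 2 1 0 1 0 1 0 1 0 1 0 1 2 1 2 1 0 1 2 1 0]
  -> pairs=12 depth=2 groups=8 -> no
String 5 '{{}}{{{}}{}{}{}{}{}{}{}}{}': depth seq [1 2 1 0 1 2 3 2 1 2 1 2 1 2 1 2 1 2 1 2 1 2 1 0 1 0]
  -> pairs=13 depth=3 groups=3 -> no

Answer: no no yes no no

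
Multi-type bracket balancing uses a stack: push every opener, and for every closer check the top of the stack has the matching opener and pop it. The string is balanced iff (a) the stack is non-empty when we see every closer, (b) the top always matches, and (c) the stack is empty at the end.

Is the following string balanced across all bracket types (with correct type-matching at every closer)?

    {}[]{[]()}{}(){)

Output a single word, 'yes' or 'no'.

pos 0: push '{'; stack = {
pos 1: '}' matches '{'; pop; stack = (empty)
pos 2: push '['; stack = [
pos 3: ']' matches '['; pop; stack = (empty)
pos 4: push '{'; stack = {
pos 5: push '['; stack = {[
pos 6: ']' matches '['; pop; stack = {
pos 7: push '('; stack = {(
pos 8: ')' matches '('; pop; stack = {
pos 9: '}' matches '{'; pop; stack = (empty)
pos 10: push '{'; stack = {
pos 11: '}' matches '{'; pop; stack = (empty)
pos 12: push '('; stack = (
pos 13: ')' matches '('; pop; stack = (empty)
pos 14: push '{'; stack = {
pos 15: saw closer ')' but top of stack is '{' (expected '}') → INVALID
Verdict: type mismatch at position 15: ')' closes '{' → no

Answer: no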